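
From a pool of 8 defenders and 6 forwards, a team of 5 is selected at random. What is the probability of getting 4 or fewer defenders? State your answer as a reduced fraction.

139/143

There are C(14,5) = 2002 ways to choose the 5.
The complement is exactly 5 defenders: C(8,5)·C(6,0) = 56.
Probability = 1 − 56/2002 = 1946/2002 = 139/143.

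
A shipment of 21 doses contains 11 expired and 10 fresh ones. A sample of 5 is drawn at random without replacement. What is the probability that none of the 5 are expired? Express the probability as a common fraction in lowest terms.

There are C(21,5) = 20349 possible selections.
Selections with no expired (all fresh): C(10,5) = 252.
Probability = 252/20349 = 4/323.

4/323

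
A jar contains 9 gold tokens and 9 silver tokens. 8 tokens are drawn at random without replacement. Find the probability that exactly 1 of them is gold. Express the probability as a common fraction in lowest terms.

18/2431

Total number of selections: C(18,8) = 43758.
Selections with exactly 1 gold: choose 1 of the 9 gold and 7 of the 9 silver, C(9,1)·C(9,7) = 9·36 = 324.
Probability = 324/43758 = 18/2431.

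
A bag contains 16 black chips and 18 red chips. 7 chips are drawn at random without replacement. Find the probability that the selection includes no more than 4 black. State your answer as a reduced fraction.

16749/19778

Total selections: C(34,7) = 5379616.
Favorable selections (no more than 4 black): C(16,0)·C(18,7) + C(16,1)·C(18,6) + C(16,2)·C(18,5) + C(16,3)·C(18,4) + C(16,4)·C(18,3) = 31824 + 297024 + 1028160 + 1713600 + 1485120 = 4555728.
Probability = 4555728/5379616 = 16749/19778.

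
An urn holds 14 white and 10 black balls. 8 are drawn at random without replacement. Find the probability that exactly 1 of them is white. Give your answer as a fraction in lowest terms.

There are C(24,8) = 735471 ways to choose 8 from 24.
Selections with exactly 1 white: choose 1 of the 14 white and 7 of the 10 black, C(14,1)·C(10,7) = 14·120 = 1680.
Probability = 1680/735471 = 560/245157.

560/245157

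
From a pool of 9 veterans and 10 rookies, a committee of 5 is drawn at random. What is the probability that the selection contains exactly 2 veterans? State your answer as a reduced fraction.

120/323

Total number of selections: C(19,5) = 11628.
Selections with exactly 2 veterans: choose 2 of the 9 veterans and 3 of the 10 rookies, C(9,2)·C(10,3) = 36·120 = 4320.
Probability = 4320/11628 = 120/323.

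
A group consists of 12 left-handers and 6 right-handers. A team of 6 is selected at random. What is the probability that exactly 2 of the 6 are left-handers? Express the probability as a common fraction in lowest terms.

Total number of selections: C(18,6) = 18564.
Selections with exactly 2 left-handers: choose 2 of the 12 left-handers and 4 of the 6 right-handers, C(12,2)·C(6,4) = 66·15 = 990.
Probability = 990/18564 = 165/3094.

165/3094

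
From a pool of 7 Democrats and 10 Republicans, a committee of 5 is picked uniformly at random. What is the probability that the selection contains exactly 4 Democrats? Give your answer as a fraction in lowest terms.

There are C(17,5) = 6188 ways to choose 5 from 17.
Selections with exactly 4 Democrats: choose 4 of the 7 Democrats and 1 of the 10 Republicans, C(7,4)·C(10,1) = 35·10 = 350.
Probability = 350/6188 = 25/442.

25/442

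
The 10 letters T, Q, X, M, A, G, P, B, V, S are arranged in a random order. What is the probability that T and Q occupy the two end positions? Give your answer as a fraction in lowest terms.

1/45

There are 10! = 3628800 arrangements.
Place T and Q at the ends in 2 ways, arrange the remaining 8 in 8! = 40320 ways: 2·40320 = 80640.
Probability = 80640/3628800 = 1/45.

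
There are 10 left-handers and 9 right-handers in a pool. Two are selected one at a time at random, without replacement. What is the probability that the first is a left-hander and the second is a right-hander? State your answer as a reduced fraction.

Multiply the conditional probabilities at each draw: 10/19 · 9/18 = 90/342 = 5/19.

5/19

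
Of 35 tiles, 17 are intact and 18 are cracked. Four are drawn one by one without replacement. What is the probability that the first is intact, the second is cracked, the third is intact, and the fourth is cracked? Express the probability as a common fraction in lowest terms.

Multiply the conditional probabilities at each draw: 17/35 · 18/34 · 16/33 · 17/32 = 83232/1256640 = 51/770.

51/770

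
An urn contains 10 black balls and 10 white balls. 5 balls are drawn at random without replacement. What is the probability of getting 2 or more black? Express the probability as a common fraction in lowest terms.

274/323

Total selections: C(20,5) = 15504.
Count the complement (fewer than 2 black): C(10,0)·C(10,5) + C(10,1)·C(10,4) = 252 + 2100 = 2352.
Probability = 1 − 2352/15504 = 13152/15504 = 274/323.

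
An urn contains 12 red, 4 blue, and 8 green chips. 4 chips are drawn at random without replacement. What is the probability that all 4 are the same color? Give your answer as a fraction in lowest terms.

There are C(24,4) = 10626 ways to draw 4 chips.
All same color: C(12,4) + C(4,4) + C(8,4) = 495 + 1 + 70 = 566.
Probability = 566/10626 = 283/5313.

283/5313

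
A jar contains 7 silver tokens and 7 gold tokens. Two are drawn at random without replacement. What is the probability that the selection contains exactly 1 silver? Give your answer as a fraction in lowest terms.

7/13

There are C(14,2) = 91 ways to choose 2 from 14.
Selections with exactly 1 silver: choose 1 of the 7 silver and 1 of the 7 gold, C(7,1)·C(7,1) = 7·7 = 49.
Probability = 49/91 = 7/13.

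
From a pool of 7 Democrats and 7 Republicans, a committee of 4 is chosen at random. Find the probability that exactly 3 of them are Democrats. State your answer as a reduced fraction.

35/143

There are C(14,4) = 1001 ways to choose 4 from 14.
Selections with exactly 3 Democrats: choose 3 of the 7 Democrats and 1 of the 7 Republicans, C(7,3)·C(7,1) = 35·7 = 245.
Probability = 245/1001 = 35/143.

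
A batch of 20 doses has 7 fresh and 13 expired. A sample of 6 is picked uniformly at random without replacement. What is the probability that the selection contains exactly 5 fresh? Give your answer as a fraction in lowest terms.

The sample space is all 6-subsets of the 20: C(20,6) = 38760.
Selections with exactly 5 fresh: choose 5 of the 7 fresh and 1 of the 13 expired, C(7,5)·C(13,1) = 21·13 = 273.
Probability = 273/38760 = 91/12920.

91/12920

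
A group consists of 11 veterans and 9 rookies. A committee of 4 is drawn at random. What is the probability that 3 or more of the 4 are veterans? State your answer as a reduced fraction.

121/323

There are C(20,4) = 4845 ways to choose the 4.
Favorable selections (3 or more veterans): C(11,3)·C(9,1) + C(11,4)·C(9,0) = 1485 + 330 = 1815.
Probability = 1815/4845 = 121/323.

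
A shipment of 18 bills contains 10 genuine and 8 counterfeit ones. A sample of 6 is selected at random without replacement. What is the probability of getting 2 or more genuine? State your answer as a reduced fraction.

Total selections: C(18,6) = 18564.
Favorable selections (2 or more genuine): C(10,2)·C(8,4) + C(10,3)·C(8,3) + C(10,4)·C(8,2) + C(10,5)·C(8,1) + C(10,6)·C(8,0) = 3150 + 6720 + 5880 + 2016 + 210 = 17976.
Probability = 17976/18564 = 214/221.

214/221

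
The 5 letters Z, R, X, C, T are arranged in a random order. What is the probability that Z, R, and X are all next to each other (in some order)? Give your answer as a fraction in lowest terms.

There are 5! = 120 arrangements.
Treat the three as one block: 3! placements × 3! orders within the block = 6·6 = 36.
Probability = 36/120 = 3/10.

3/10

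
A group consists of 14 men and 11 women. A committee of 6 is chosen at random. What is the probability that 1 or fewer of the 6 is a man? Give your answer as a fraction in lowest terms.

9/230

Total selections: C(25,6) = 177100.
Favorable selections (1 or fewer man): C(14,0)·C(11,6) + C(14,1)·C(11,5) = 462 + 6468 = 6930.
Probability = 6930/177100 = 9/230.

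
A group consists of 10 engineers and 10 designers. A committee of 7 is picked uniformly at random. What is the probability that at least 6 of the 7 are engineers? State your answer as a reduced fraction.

Total selections: C(20,7) = 77520.
Favorable selections (at least 6 engineers): C(10,6)·C(10,1) + C(10,7)·C(10,0) = 2100 + 120 = 2220.
Probability = 2220/77520 = 37/1292.

37/1292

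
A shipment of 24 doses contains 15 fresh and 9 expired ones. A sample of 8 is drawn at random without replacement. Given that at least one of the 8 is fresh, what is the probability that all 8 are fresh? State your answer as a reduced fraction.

55/6286

Work in counts. Selections with at least one fresh: C(24,8) − C(9,8) = 735471 − 9 = 735462.
Of those, selections where all 8 are fresh: C(15,8) = 6435.
Conditional probability = 6435/735462 = 55/6286.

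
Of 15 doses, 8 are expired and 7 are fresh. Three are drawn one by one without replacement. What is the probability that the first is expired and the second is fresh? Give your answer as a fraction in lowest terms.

Multiply the conditional probabilities at each draw: 8/15 · 7/14 = 56/210 = 4/15.

4/15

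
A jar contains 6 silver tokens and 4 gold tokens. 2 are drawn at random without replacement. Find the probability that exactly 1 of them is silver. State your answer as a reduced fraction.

8/15

There are C(10,2) = 45 ways to choose 2 from 10.
Selections with exactly 1 silver: choose 1 of the 6 silver and 1 of the 4 gold, C(6,1)·C(4,1) = 6·4 = 24.
Probability = 24/45 = 8/15.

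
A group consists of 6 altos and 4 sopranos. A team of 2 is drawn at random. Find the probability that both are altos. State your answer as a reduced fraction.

There are C(10,2) = 45 possible selections.
Selections with all altos: C(6,2) = 15.
Probability = 15/45 = 1/3.

1/3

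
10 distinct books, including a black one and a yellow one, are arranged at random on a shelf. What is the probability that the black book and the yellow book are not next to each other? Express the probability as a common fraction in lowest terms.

There are 10! = 3628800 arrangements.
Arrangements with the black book and the yellow book adjacent: 2·9! = 725760.
So not adjacent: 3628800 − 725760 = 2903040, probability 2903040/3628800 = 4/5.

4/5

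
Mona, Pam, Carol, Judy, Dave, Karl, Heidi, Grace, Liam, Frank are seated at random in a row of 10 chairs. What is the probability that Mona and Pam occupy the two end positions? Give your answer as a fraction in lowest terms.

There are 10! = 3628800 arrangements.
Place Mona and Pam at the ends in 2 ways, arrange the remaining 8 in 8! = 40320 ways: 2·40320 = 80640.
Probability = 80640/3628800 = 1/45.

1/45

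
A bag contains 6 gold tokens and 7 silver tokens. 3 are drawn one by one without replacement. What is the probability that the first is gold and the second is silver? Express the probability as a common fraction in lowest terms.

Multiply the conditional probabilities at each draw: 6/13 · 7/12 = 42/156 = 7/26.

7/26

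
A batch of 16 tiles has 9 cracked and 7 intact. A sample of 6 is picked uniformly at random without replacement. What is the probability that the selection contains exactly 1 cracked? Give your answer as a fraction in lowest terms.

27/1144

Total number of selections: C(16,6) = 8008.
Selections with exactly 1 cracked: choose 1 of the 9 cracked and 5 of the 7 intact, C(9,1)·C(7,5) = 9·21 = 189.
Probability = 189/8008 = 27/1144.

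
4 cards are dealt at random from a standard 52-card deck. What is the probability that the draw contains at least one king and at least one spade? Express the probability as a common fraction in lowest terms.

52799/270725

There are C(52,4) = 270725 possible draws.
By inclusion-exclusion on the complements, draws missing all kings or all spades: C(48,4) + C(39,4) − C(36,4) = 194580 + 82251 − 58905 = 217926.
So draws with at least one of each: 270725 − 217926 = 52799, probability 52799/270725.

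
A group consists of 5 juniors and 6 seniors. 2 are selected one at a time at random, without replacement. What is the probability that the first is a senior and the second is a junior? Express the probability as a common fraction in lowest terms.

3/11

Multiply the conditional probabilities at each draw: 6/11 · 5/10 = 30/110 = 3/11.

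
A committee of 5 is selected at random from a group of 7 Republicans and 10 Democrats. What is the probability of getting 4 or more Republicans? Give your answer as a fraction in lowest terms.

53/884

Total selections: C(17,5) = 6188.
Favorable selections (4 or more Republicans): C(7,4)·C(10,1) + C(7,5)·C(10,0) = 350 + 21 = 371.
Probability = 371/6188 = 53/884.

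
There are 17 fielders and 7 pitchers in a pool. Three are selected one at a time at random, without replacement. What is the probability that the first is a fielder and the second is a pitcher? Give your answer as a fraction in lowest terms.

Multiply the conditional probabilities at each draw: 17/24 · 7/23 = 119/552.

119/552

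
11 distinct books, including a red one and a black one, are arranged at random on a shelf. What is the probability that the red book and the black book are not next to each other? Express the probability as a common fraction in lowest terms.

There are 11! = 39916800 arrangements.
Arrangements with the red book and the black book adjacent: 2·10! = 7257600.
So not adjacent: 39916800 − 7257600 = 32659200, probability 32659200/39916800 = 9/11.

9/11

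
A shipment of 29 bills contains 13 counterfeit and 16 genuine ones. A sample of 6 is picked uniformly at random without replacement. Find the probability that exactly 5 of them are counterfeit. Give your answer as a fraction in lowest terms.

44/1015

The sample space is all 6-subsets of the 29: C(29,6) = 475020.
Selections with exactly 5 counterfeit: choose 5 of the 13 counterfeit and 1 of the 16 genuine, C(13,5)·C(16,1) = 1287·16 = 20592.
Probability = 20592/475020 = 44/1015.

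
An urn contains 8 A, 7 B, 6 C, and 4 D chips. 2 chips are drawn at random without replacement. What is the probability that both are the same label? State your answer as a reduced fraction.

There are C(25,2) = 300 ways to draw 2 chips.
All same label: C(8,2) + C(7,2) + C(6,2) + C(4,2) = 28 + 21 + 15 + 6 = 70.
Probability = 70/300 = 7/30.

7/30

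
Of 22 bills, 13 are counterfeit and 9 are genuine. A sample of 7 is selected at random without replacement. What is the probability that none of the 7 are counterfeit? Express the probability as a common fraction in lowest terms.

3/14212

There are C(22,7) = 170544 possible selections.
Selections with no counterfeit (all genuine): C(9,7) = 36.
Probability = 36/170544 = 3/14212.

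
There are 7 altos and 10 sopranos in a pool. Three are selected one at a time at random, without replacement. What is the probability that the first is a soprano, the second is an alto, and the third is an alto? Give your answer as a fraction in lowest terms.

7/68

Multiply the conditional probabilities at each draw: 10/17 · 7/16 · 6/15 = 420/4080 = 7/68.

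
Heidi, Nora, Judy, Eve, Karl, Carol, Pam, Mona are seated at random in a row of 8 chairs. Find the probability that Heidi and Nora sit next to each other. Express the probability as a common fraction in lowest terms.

1/4

There are 8! = 40320 arrangements.
Treat Heidi and Nora as a block: 7! arrangements of the blocks × 2 orders within the block = 2·5040 = 10080.
Probability = 10080/40320 = 1/4.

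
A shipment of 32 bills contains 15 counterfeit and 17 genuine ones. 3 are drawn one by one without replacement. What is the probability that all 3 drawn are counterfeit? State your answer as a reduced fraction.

91/992

Multiply the conditional probabilities at each draw: 15/32 · 14/31 · 13/30 = 2730/29760 = 91/992.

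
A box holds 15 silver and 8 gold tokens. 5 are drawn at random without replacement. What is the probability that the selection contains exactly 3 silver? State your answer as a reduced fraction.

1820/4807

The sample space is all 5-subsets of the 23: C(23,5) = 33649.
Selections with exactly 3 silver: choose 3 of the 15 silver and 2 of the 8 gold, C(15,3)·C(8,2) = 455·28 = 12740.
Probability = 12740/33649 = 1820/4807.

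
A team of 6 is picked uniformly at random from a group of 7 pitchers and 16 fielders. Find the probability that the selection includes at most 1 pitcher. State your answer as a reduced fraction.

5512/14421

Total selections: C(23,6) = 100947.
Favorable selections (at most 1 pitcher): C(7,0)·C(16,6) + C(7,1)·C(16,5) = 8008 + 30576 = 38584.
Probability = 38584/100947 = 5512/14421.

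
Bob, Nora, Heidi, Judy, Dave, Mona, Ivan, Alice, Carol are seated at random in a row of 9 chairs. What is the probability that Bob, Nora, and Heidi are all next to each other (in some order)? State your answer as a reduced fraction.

1/12

There are 9! = 362880 arrangements.
Treat the three as one block: 7! placements × 3! orders within the block = 5040·6 = 30240.
Probability = 30240/362880 = 1/12.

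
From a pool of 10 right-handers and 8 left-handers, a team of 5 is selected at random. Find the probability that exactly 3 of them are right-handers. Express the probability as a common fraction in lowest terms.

The sample space is all 5-subsets of the 18: C(18,5) = 8568.
Selections with exactly 3 right-handers: choose 3 of the 10 right-handers and 2 of the 8 left-handers, C(10,3)·C(8,2) = 120·28 = 3360.
Probability = 3360/8568 = 20/51.

20/51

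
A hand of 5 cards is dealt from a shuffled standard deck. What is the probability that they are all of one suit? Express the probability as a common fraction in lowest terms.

33/16660

There are C(52,5) = 2598960 possible 5-card hands.
Hands of one suit: 4 suits × C(13,5) = 4·1287 = 5148.
Probability = 5148/2598960 = 33/16660.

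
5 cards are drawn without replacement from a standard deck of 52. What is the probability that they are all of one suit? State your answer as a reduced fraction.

There are C(52,5) = 2598960 possible 5-card hands.
Hands of one suit: 4 suits × C(13,5) = 4·1287 = 5148.
Probability = 5148/2598960 = 33/16660.

33/16660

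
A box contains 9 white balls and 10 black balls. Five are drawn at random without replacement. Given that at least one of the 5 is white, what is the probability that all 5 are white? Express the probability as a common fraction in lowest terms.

Work in counts. Selections with at least one white: C(19,5) − C(10,5) = 11628 − 252 = 11376.
Of those, selections where all 5 are white: C(9,5) = 126.
Conditional probability = 126/11376 = 7/632.

7/632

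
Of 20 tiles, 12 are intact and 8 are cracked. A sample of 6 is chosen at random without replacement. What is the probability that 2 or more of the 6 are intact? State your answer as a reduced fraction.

1903/1938

Total selections: C(20,6) = 38760.
Count the complement (fewer than 2 intact): C(12,0)·C(8,6) + C(12,1)·C(8,5) = 28 + 672 = 700.
Probability = 1 − 700/38760 = 38060/38760 = 1903/1938.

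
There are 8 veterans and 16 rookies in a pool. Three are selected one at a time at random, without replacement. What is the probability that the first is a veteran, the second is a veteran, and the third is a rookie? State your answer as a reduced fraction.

Multiply the conditional probabilities at each draw: 8/24 · 7/23 · 16/22 = 896/12144 = 56/759.

56/759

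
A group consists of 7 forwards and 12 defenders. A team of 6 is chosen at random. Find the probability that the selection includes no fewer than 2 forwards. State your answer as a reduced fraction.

246/323

Total selections: C(19,6) = 27132.
Count the complement (fewer than 2 forwards): C(7,0)·C(12,6) + C(7,1)·C(12,5) = 924 + 5544 = 6468.
Probability = 1 − 6468/27132 = 20664/27132 = 246/323.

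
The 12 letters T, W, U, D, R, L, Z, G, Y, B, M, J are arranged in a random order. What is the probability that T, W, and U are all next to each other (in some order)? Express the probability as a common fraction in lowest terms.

There are 12! = 479001600 arrangements.
Treat the three as one block: 10! placements × 3! orders within the block = 3628800·6 = 21772800.
Probability = 21772800/479001600 = 1/22.

1/22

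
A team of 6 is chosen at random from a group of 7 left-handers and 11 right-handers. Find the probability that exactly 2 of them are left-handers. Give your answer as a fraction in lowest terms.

165/442

The sample space is all 6-subsets of the 18: C(18,6) = 18564.
Selections with exactly 2 left-handers: choose 2 of the 7 left-handers and 4 of the 11 right-handers, C(7,2)·C(11,4) = 21·330 = 6930.
Probability = 6930/18564 = 165/442.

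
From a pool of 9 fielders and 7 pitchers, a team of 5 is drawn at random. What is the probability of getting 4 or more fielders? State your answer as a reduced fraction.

There are C(16,5) = 4368 ways to choose the 5.
Favorable selections (4 or more fielders): C(9,4)·C(7,1) + C(9,5)·C(7,0) = 882 + 126 = 1008.
Probability = 1008/4368 = 3/13.

3/13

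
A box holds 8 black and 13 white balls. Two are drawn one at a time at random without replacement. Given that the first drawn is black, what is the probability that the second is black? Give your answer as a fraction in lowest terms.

7/20

After removing one black, 20 remain: 7 black and 13 white.
So the probability the next is black is 7/20.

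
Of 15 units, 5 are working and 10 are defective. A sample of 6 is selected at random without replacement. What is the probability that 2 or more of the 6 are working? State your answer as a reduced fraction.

101/143

Total selections: C(15,6) = 5005.
Count the complement (fewer than 2 working): C(5,0)·C(10,6) + C(5,1)·C(10,5) = 210 + 1260 = 1470.
Probability = 1 − 1470/5005 = 3535/5005 = 101/143.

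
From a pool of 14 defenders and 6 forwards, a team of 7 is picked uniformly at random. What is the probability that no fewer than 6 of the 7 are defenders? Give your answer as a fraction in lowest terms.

Total selections: C(20,7) = 77520.
Favorable selections (no fewer than 6 defenders): C(14,6)·C(6,1) + C(14,7)·C(6,0) = 18018 + 3432 = 21450.
Probability = 21450/77520 = 715/2584.

715/2584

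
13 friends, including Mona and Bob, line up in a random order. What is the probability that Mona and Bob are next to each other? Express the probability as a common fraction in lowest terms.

There are 13! = 6227020800 arrangements.
Treat Mona and Bob as a block: 12! arrangements of the blocks × 2 orders within the block = 2·479001600 = 958003200.
Probability = 958003200/6227020800 = 2/13.

2/13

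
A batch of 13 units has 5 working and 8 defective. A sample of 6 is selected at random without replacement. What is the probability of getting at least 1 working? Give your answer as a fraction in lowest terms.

There are C(13,6) = 1716 ways to choose the 6.
The complement is all 6 are defective: C(8,6) = 28.
Probability = 1 − 28/1716 = 1688/1716 = 422/429.

422/429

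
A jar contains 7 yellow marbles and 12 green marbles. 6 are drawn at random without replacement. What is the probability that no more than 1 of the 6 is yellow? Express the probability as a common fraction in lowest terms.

There are C(19,6) = 27132 ways to choose the 6.
Favorable selections (no more than 1 yellow): C(7,0)·C(12,6) + C(7,1)·C(12,5) = 924 + 5544 = 6468.
Probability = 6468/27132 = 77/323.

77/323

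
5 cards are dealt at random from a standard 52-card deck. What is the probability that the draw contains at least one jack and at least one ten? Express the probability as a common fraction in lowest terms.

There are C(52,5) = 2598960 possible draws.
By inclusion-exclusion on the complements, draws missing all jacks or all tens: C(48,5) + C(48,5) − C(44,5) = 1712304 + 1712304 − 1086008 = 2338600.
So draws with at least one of each: 2598960 − 2338600 = 260360, probability 260360/2598960 = 6509/64974.

6509/64974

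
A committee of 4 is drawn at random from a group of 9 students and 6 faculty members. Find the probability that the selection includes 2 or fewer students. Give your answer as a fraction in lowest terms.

Total selections: C(15,4) = 1365.
Count the complement (more than 2 students): C(9,3)·C(6,1) + C(9,4)·C(6,0) = 504 + 126 = 630.
Probability = 1 − 630/1365 = 735/1365 = 7/13.

7/13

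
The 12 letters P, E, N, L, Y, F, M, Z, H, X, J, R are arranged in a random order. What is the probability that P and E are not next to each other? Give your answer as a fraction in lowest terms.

There are 12! = 479001600 arrangements.
Arrangements with P and E adjacent: 2·11! = 79833600.
So not adjacent: 479001600 − 79833600 = 399168000, probability 399168000/479001600 = 5/6.

5/6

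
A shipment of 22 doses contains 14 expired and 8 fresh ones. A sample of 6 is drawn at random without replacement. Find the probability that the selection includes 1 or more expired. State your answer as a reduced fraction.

10655/10659

There are C(22,6) = 74613 ways to choose the 6.
Favorable selections (1 or more expired): C(14,1)·C(8,5) + C(14,2)·C(8,4) + C(14,3)·C(8,3) + C(14,4)·C(8,2) + C(14,5)·C(8,1) + C(14,6)·C(8,0) = 784 + 6370 + 20384 + 28028 + 16016 + 3003 = 74585.
Probability = 74585/74613 = 10655/10659.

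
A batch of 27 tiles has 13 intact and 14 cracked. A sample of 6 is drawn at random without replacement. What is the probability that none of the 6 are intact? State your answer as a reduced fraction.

There are C(27,6) = 296010 possible selections.
Selections with no intact (all cracked): C(14,6) = 3003.
Probability = 3003/296010 = 7/690.

7/690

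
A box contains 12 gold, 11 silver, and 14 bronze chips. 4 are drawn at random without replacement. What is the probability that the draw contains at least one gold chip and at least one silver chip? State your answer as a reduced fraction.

There are C(37,4) = 66045 possible draws.
By inclusion-exclusion on the complements, draws missing all gold or all silver: C(25,4) + C(26,4) − C(14,4) = 12650 + 14950 − 1001 = 26599.
So draws with at least one of each: 66045 − 26599 = 39446, probability 39446/66045.

39446/66045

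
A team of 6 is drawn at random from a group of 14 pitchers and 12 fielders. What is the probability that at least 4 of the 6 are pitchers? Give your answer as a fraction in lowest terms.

93/230

There are C(26,6) = 230230 ways to choose the 6.
Favorable selections (at least 4 pitchers): C(14,4)·C(12,2) + C(14,5)·C(12,1) + C(14,6)·C(12,0) = 66066 + 24024 + 3003 = 93093.
Probability = 93093/230230 = 93/230.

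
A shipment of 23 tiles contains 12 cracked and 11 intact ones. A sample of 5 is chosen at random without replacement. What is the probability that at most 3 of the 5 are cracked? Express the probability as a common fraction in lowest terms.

Total selections: C(23,5) = 33649.
Favorable selections (at most 3 cracked): C(12,0)·C(11,5) + C(12,1)·C(11,4) + C(12,2)·C(11,3) + C(12,3)·C(11,2) = 462 + 3960 + 10890 + 12100 = 27412.
Probability = 27412/33649 = 356/437.

356/437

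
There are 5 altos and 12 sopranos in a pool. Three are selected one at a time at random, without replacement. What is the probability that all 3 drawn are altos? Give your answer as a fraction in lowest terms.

Multiply the conditional probabilities at each draw: 5/17 · 4/16 · 3/15 = 60/4080 = 1/68.

1/68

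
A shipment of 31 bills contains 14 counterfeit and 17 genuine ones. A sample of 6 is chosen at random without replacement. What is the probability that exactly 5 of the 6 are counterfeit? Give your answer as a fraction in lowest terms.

There are C(31,6) = 736281 ways to choose 6 from 31.
Selections with exactly 5 counterfeit: choose 5 of the 14 counterfeit and 1 of the 17 genuine, C(14,5)·C(17,1) = 2002·17 = 34034.
Probability = 34034/736281 = 374/8091.

374/8091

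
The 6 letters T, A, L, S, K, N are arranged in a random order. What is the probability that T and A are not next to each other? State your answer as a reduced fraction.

2/3

There are 6! = 720 arrangements.
Arrangements with T and A adjacent: 2·5! = 240.
So not adjacent: 720 − 240 = 480, probability 480/720 = 2/3.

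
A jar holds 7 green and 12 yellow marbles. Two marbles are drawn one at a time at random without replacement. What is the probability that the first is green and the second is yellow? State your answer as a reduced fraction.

Multiply the conditional probabilities at each draw: 7/19 · 12/18 = 84/342 = 14/57.

14/57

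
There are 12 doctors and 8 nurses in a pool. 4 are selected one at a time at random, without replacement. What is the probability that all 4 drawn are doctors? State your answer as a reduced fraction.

33/323

Multiply the conditional probabilities at each draw: 12/20 · 11/19 · 10/18 · 9/17 = 11880/116280 = 33/323.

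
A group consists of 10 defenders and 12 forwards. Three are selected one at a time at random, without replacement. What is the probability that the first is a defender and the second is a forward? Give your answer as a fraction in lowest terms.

20/77

Multiply the conditional probabilities at each draw: 10/22 · 12/21 = 120/462 = 20/77.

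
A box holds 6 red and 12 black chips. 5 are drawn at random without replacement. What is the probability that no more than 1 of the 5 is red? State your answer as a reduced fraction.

209/476

There are C(18,5) = 8568 ways to choose the 5.
Favorable selections (no more than 1 red): C(6,0)·C(12,5) + C(6,1)·C(12,4) = 792 + 2970 = 3762.
Probability = 3762/8568 = 209/476.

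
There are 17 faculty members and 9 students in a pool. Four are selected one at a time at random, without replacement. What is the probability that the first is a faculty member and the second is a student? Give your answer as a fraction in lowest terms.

153/650

Multiply the conditional probabilities at each draw: 17/26 · 9/25 = 153/650.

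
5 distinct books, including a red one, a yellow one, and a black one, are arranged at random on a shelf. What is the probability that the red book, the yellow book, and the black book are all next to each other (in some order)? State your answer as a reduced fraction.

There are 5! = 120 arrangements.
Treat the three as one block: 3! placements × 3! orders within the block = 6·6 = 36.
Probability = 36/120 = 3/10.

3/10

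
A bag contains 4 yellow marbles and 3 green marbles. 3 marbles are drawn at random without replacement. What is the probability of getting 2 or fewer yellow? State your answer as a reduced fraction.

31/35

There are C(7,3) = 35 ways to choose the 3.
Favorable selections (2 or fewer yellow): C(4,0)·C(3,3) + C(4,1)·C(3,2) + C(4,2)·C(3,1) = 1 + 12 + 18 = 31.
Probability = 31/35.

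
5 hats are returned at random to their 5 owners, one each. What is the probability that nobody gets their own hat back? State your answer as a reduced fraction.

There are 5! = 120 assignments.
By inclusion-exclusion, assignments with no fixed points: C(5,0)·5! − C(5,1)·4! + C(5,2)·3! − C(5,3)·2! + C(5,4)·1! − C(5,5)·0! = 44.
Probability = 44/120 = 11/30.

11/30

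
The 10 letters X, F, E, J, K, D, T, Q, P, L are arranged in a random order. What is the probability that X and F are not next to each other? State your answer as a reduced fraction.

4/5

There are 10! = 3628800 arrangements.
Arrangements with X and F adjacent: 2·9! = 725760.
So not adjacent: 3628800 − 725760 = 2903040, probability 2903040/3628800 = 4/5.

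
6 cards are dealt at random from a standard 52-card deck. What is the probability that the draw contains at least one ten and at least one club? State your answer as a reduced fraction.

There are C(52,6) = 20358520 possible draws.
By inclusion-exclusion on the complements, draws missing all tens or all clubs: C(48,6) + C(39,6) − C(36,6) = 12271512 + 3262623 − 1947792 = 13586343.
So draws with at least one of each: 20358520 − 13586343 = 6772177, probability 6772177/20358520.

6772177/20358520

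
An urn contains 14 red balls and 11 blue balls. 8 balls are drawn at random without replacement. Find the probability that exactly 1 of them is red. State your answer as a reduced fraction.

Total number of selections: C(25,8) = 1081575.
Selections with exactly 1 red: choose 1 of the 14 red and 7 of the 11 blue, C(14,1)·C(11,7) = 14·330 = 4620.
Probability = 4620/1081575 = 28/6555.

28/6555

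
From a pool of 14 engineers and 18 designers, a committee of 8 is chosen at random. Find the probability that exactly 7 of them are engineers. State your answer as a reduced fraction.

Total number of selections: C(32,8) = 10518300.
Selections with exactly 7 engineers: choose 7 of the 14 engineers and 1 of the 18 designers, C(14,7)·C(18,1) = 3432·18 = 61776.
Probability = 61776/10518300 = 132/22475.

132/22475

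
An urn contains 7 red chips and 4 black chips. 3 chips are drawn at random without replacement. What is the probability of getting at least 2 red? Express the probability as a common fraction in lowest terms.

Total selections: C(11,3) = 165.
Favorable selections (at least 2 red): C(7,2)·C(4,1) + C(7,3)·C(4,0) = 84 + 35 = 119.
Probability = 119/165.

119/165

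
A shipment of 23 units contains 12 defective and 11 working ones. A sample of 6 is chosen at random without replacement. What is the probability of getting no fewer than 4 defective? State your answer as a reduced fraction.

1117/3059

Total selections: C(23,6) = 100947.
Favorable selections (no fewer than 4 defective): C(12,4)·C(11,2) + C(12,5)·C(11,1) + C(12,6)·C(11,0) = 27225 + 8712 + 924 = 36861.
Probability = 36861/100947 = 1117/3059.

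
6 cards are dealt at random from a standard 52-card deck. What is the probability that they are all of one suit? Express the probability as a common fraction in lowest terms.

There are C(52,6) = 20358520 possible 6-card hands.
Hands of one suit: 4 suits × C(13,6) = 4·1716 = 6864.
Probability = 6864/20358520 = 66/195755.

66/195755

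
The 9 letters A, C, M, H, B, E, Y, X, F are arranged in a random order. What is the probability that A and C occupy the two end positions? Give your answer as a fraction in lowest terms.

1/36

There are 9! = 362880 arrangements.
Place A and C at the ends in 2 ways, arrange the remaining 7 in 7! = 5040 ways: 2·5040 = 10080.
Probability = 10080/362880 = 1/36.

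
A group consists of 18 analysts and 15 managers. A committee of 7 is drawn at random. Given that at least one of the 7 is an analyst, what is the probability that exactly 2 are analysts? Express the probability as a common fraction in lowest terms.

Work in counts. Selections with at least one analyst: C(33,7) − C(15,7) = 4272048 − 6435 = 4265613.
Of those, selections where exactly 2 are analysts: C(18,2)·C(15,5) = 153·3003 = 459459.
Conditional probability = 459459/4265613 = 4641/43087.

4641/43087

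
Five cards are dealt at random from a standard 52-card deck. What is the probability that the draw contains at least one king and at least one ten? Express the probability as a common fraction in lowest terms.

6509/64974

There are C(52,5) = 2598960 possible draws.
By inclusion-exclusion on the complements, draws missing all kings or all tens: C(48,5) + C(48,5) − C(44,5) = 1712304 + 1712304 − 1086008 = 2338600.
So draws with at least one of each: 2598960 − 2338600 = 260360, probability 260360/2598960 = 6509/64974.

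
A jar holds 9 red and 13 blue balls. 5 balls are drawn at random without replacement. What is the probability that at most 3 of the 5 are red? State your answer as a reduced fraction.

195/209

There are C(22,5) = 26334 ways to choose the 5.
Favorable selections (at most 3 red): C(9,0)·C(13,5) + C(9,1)·C(13,4) + C(9,2)·C(13,3) + C(9,3)·C(13,2) = 1287 + 6435 + 10296 + 6552 = 24570.
Probability = 24570/26334 = 195/209.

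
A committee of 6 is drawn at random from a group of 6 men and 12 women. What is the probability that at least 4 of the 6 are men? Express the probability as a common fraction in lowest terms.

1063/18564

Total selections: C(18,6) = 18564.
Favorable selections (at least 4 men): C(6,4)·C(12,2) + C(6,5)·C(12,1) + C(6,6)·C(12,0) = 990 + 72 + 1 = 1063.
Probability = 1063/18564.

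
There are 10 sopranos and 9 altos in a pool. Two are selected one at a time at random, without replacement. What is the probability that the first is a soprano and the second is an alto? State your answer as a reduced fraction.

Multiply the conditional probabilities at each draw: 10/19 · 9/18 = 90/342 = 5/19.

5/19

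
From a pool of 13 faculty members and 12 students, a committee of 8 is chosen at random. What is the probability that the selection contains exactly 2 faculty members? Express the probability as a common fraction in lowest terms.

The sample space is all 8-subsets of the 25: C(25,8) = 1081575.
Selections with exactly 2 faculty members: choose 2 of the 13 faculty members and 6 of the 12 students, C(13,2)·C(12,6) = 78·924 = 72072.
Probability = 72072/1081575 = 728/10925.

728/10925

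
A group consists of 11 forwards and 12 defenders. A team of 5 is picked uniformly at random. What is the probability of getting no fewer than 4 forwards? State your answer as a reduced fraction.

There are C(23,5) = 33649 ways to choose the 5.
Favorable selections (no fewer than 4 forwards): C(11,4)·C(12,1) + C(11,5)·C(12,0) = 3960 + 462 = 4422.
Probability = 4422/33649 = 402/3059.

402/3059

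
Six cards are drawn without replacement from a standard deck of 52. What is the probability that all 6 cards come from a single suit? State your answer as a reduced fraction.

There are C(52,6) = 20358520 possible 6-card hands.
Hands of one suit: 4 suits × C(13,6) = 4·1716 = 6864.
Probability = 6864/20358520 = 66/195755.

66/195755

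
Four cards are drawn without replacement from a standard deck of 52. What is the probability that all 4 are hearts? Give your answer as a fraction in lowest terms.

There are C(52,4) = 270725 possible 4-card hands.
Hands that are all hearts: C(13,4) = 715.
Probability = 715/270725 = 11/4165.

11/4165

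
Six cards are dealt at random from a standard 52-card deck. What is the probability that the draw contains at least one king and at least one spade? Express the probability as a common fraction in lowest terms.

6772177/20358520

There are C(52,6) = 20358520 possible draws.
By inclusion-exclusion on the complements, draws missing all kings or all spades: C(48,6) + C(39,6) − C(36,6) = 12271512 + 3262623 − 1947792 = 13586343.
So draws with at least one of each: 20358520 − 13586343 = 6772177, probability 6772177/20358520.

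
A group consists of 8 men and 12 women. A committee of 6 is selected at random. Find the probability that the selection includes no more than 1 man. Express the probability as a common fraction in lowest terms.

121/646

Total selections: C(20,6) = 38760.
Favorable selections (no more than 1 man): C(8,0)·C(12,6) + C(8,1)·C(12,5) = 924 + 6336 = 7260.
Probability = 7260/38760 = 121/646.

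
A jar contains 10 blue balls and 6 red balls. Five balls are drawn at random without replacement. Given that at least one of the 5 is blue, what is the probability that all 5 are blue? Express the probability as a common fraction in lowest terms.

42/727

Work in counts. Selections with at least one blue: C(16,5) − C(6,5) = 4368 − 6 = 4362.
Of those, selections where all 5 are blue: C(10,5) = 252.
Conditional probability = 252/4362 = 42/727.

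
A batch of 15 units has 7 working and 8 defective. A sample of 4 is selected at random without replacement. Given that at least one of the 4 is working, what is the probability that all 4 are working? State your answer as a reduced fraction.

1/37

Work in counts. Selections with at least one working: C(15,4) − C(8,4) = 1365 − 70 = 1295.
Of those, selections where all 4 are working: C(7,4) = 35.
Conditional probability = 35/1295 = 1/37.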